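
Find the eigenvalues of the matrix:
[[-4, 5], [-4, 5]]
λ = 0 and λ = 1

Characteristic equation: det(A - λI) = 0
λ² - (trace)λ + (det) = 0
λ² - (1)λ + (0) = 0
λ² - 1λ + 0 = 0
Solving: λ = 0, 1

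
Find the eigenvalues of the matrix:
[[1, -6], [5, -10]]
λ = -5 and λ = -4

Characteristic equation: det(A - λI) = 0
λ² - (trace)λ + (det) = 0
λ² - (-9)λ + (20) = 0
λ² + 9λ + 20 = 0
Solving: λ = -5, -4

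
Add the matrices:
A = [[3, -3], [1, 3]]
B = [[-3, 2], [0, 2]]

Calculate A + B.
[[0, -1], [1, 5]]

Add corresponding elements:
(3)+(-3)=0
(-3)+(2)=-1
(1)+(0)=1
(3)+(2)=5
A + B = [[0, -1], [1, 5]]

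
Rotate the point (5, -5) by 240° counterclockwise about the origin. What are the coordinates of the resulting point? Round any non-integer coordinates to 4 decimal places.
(-6.8301, -1.8301)

Rotation matrix R(θ) = [[cos θ, -sin θ], [sin θ, cos θ]]; for θ = 240°:
R = [[-1/2, √3/2], [-√3/2, -1/2]]
Result: R × [5, -5]ᵀ = [-1/2·5 + (√3/2)·-5, -√3/2·5 + (-1/2)·-5]ᵀ = (-6.8301, -1.8301)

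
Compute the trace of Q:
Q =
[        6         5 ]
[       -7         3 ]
tr(Q) = 6 + 3 = 9

The trace of a square matrix is the sum of its diagonal entries.
Diagonal entries of Q: Q[0][0] = 6, Q[1][1] = 3.
tr(Q) = 6 + 3 = 9.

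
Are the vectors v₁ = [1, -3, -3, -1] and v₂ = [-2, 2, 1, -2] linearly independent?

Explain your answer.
Yes, linearly independent

Two vectors are linearly dependent iff one is a scalar multiple of the other.
No single scalar k satisfies v₂ = k·v₁ (the ratios of corresponding entries disagree), so v₁ and v₂ are linearly independent.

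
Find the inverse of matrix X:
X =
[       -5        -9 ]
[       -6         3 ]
det(X) = -69
X⁻¹ =
[    -1/23     -3/23 ]
[    -2/23      5/69 ]

For a 2×2 matrix X = [[a, b], [c, d]] with det(X) ≠ 0, X⁻¹ = (1/det(X)) * [[d, -b], [-c, a]].
det(X) = (-5)*(3) - (-9)*(-6) = -15 - 54 = -69.
X⁻¹ = (1/-69) * [[3, 9], [6, -5]].
Dividing each entry by -69 and reducing:
X⁻¹ =
[    -1/23     -3/23 ]
[    -2/23      5/69 ]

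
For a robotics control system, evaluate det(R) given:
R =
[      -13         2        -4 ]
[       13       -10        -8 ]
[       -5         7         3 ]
det(R) = -500

Expand along row 0 (cofactor expansion): det(R) = a*(e*i - f*h) - b*(d*i - f*g) + c*(d*h - e*g), where the 3×3 is [[a, b, c], [d, e, f], [g, h, i]].
Minor M_00 = (-10)*(3) - (-8)*(7) = -30 + 56 = 26.
Minor M_01 = (13)*(3) - (-8)*(-5) = 39 - 40 = -1.
Minor M_02 = (13)*(7) - (-10)*(-5) = 91 - 50 = 41.
det(R) = (-13)*(26) - (2)*(-1) + (-4)*(41) = -338 + 2 - 164 = -500.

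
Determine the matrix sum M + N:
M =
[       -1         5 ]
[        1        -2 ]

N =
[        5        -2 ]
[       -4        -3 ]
M + N =
[        4         3 ]
[       -3        -5 ]

Matrix addition is elementwise: (M+N)[i][j] = M[i][j] + N[i][j].
  (M+N)[0][0] = (-1) + (5) = 4
  (M+N)[0][1] = (5) + (-2) = 3
  (M+N)[1][0] = (1) + (-4) = -3
  (M+N)[1][1] = (-2) + (-3) = -5
M + N =
[        4         3 ]
[       -3        -5 ]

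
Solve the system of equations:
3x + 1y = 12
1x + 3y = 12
x = 3, y = 3

Use elimination (row reduction):
Equation 1: 3x + 1y = 12.
Equation 2: 1x + 3y = 12.
Multiply Eq1 by 1 and Eq2 by 3: 3x + 1y = 12;  3x + 9y = 36.
Subtract: (8)y = 24, so y = 3.
Back-substitute into Eq1: 3x + 1*(3) = 12, so x = 3.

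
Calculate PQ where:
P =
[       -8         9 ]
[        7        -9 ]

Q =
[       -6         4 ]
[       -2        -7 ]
PQ =
[       30       -95 ]
[      -24        91 ]

Matrix multiplication: (PQ)[i][j] = sum over k of P[i][k] * Q[k][j].
  (PQ)[0][0] = (-8)*(-6) + (9)*(-2) = 30
  (PQ)[0][1] = (-8)*(4) + (9)*(-7) = -95
  (PQ)[1][0] = (7)*(-6) + (-9)*(-2) = -24
  (PQ)[1][1] = (7)*(4) + (-9)*(-7) = 91
PQ =
[       30       -95 ]
[      -24        91 ]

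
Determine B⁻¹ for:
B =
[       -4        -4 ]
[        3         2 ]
det(B) = 4
B⁻¹ =
[      1/2         1 ]
[     -3/4        -1 ]

For a 2×2 matrix B = [[a, b], [c, d]] with det(B) ≠ 0, B⁻¹ = (1/det(B)) * [[d, -b], [-c, a]].
det(B) = (-4)*(2) - (-4)*(3) = -8 + 12 = 4.
B⁻¹ = (1/4) * [[2, 4], [-3, -4]].
Dividing each entry by 4 and reducing:
B⁻¹ =
[      1/2         1 ]
[     -3/4        -1 ]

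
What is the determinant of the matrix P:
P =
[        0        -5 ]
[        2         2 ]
det(P) = 10

For a 2×2 matrix [[a, b], [c, d]], det = a*d - b*c.
det(P) = (0)*(2) - (-5)*(2) = 0 + 10 = 10.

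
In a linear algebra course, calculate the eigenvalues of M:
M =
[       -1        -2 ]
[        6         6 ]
λ = 2, 3

Solve det(M - λI) = 0. For a 2×2 matrix the characteristic equation is λ² - (trace)λ + det = 0.
trace(M) = a + d = -1 + 6 = 5.
det(M) = a*d - b*c = (-1)*(6) - (-2)*(6) = -6 + 12 = 6.
Characteristic equation: λ² - (5)λ + (6) = 0.
Discriminant = (5)² - 4*(6) = 25 - 24 = 1.
λ = (5 ± √1) / 2 = (5 ± 1) / 2 = 2, 3.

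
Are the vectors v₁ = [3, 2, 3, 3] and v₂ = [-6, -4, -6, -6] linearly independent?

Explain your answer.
No, linearly dependent (v₂ = -2·v₁)

Check whether there is a scalar k with v₂ = k·v₁.
Comparing components, k = -2 satisfies -2·[3, 2, 3, 3] = [-6, -4, -6, -6].
Since v₂ is a scalar multiple of v₁, the two vectors are linearly dependent.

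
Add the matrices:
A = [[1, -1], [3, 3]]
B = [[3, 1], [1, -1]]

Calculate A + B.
[[4, 0], [4, 2]]

Add corresponding elements:
(1)+(3)=4
(-1)+(1)=0
(3)+(1)=4
(3)+(-1)=2
A + B = [[4, 0], [4, 2]]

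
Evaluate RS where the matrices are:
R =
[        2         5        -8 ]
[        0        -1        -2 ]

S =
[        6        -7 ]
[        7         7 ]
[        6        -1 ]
RS =
[       -1        29 ]
[      -19        -5 ]

Matrix multiplication: (RS)[i][j] = sum over k of R[i][k] * S[k][j].
  (RS)[0][0] = (2)*(6) + (5)*(7) + (-8)*(6) = -1
  (RS)[0][1] = (2)*(-7) + (5)*(7) + (-8)*(-1) = 29
  (RS)[1][0] = (0)*(6) + (-1)*(7) + (-2)*(6) = -19
  (RS)[1][1] = (0)*(-7) + (-1)*(7) + (-2)*(-1) = -5
RS =
[       -1        29 ]
[      -19        -5 ]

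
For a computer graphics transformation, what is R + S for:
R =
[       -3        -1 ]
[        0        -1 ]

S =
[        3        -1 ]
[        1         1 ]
R + S =
[        0        -2 ]
[        1         0 ]

Matrix addition is elementwise: (R+S)[i][j] = R[i][j] + S[i][j].
  (R+S)[0][0] = (-3) + (3) = 0
  (R+S)[0][1] = (-1) + (-1) = -2
  (R+S)[1][0] = (0) + (1) = 1
  (R+S)[1][1] = (-1) + (1) = 0
R + S =
[        0        -2 ]
[        1         0 ]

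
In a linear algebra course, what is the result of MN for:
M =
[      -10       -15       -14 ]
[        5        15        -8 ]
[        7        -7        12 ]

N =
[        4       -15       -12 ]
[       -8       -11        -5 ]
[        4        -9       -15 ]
MN =
[       24       441       405 ]
[     -132      -168       -15 ]
[      132      -136      -229 ]

Matrix multiplication: (MN)[i][j] = sum over k of M[i][k] * N[k][j].
  (MN)[0][0] = (-10)*(4) + (-15)*(-8) + (-14)*(4) = 24
  (MN)[0][1] = (-10)*(-15) + (-15)*(-11) + (-14)*(-9) = 441
  (MN)[0][2] = (-10)*(-12) + (-15)*(-5) + (-14)*(-15) = 405
  (MN)[1][0] = (5)*(4) + (15)*(-8) + (-8)*(4) = -132
  (MN)[1][1] = (5)*(-15) + (15)*(-11) + (-8)*(-9) = -168
  (MN)[1][2] = (5)*(-12) + (15)*(-5) + (-8)*(-15) = -15
  (MN)[2][0] = (7)*(4) + (-7)*(-8) + (12)*(4) = 132
  (MN)[2][1] = (7)*(-15) + (-7)*(-11) + (12)*(-9) = -136
  (MN)[2][2] = (7)*(-12) + (-7)*(-5) + (12)*(-15) = -229
MN =
[       24       441       405 ]
[     -132      -168       -15 ]
[      132      -136      -229 ]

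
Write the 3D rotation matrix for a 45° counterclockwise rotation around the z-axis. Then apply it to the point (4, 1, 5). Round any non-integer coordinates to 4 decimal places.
R = [[√2/2, -√2/2, 0], [√2/2, √2/2, 0], [0, 0, 1]]; R·(4, 1, 5) = (2.1213, 3.5355, 5.0000)

Rotation matrix for 45° around z-axis:
cos(45°) = √2/2, sin(45°) = √2/2
R = [[√2/2, -√2/2, 0], [√2/2, √2/2, 0], [0, 0, 1]]
Apply to (4, 1, 5): R·[4, 1, 5]ᵀ = (2.1213, 3.5355, 5.0000)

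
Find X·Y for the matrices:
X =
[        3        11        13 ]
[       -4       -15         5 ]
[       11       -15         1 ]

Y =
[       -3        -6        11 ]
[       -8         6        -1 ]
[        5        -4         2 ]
XY =
[      -32        -4        48 ]
[      157       -86       -19 ]
[       92      -160       138 ]

Matrix multiplication: (XY)[i][j] = sum over k of X[i][k] * Y[k][j].
  (XY)[0][0] = (3)*(-3) + (11)*(-8) + (13)*(5) = -32
  (XY)[0][1] = (3)*(-6) + (11)*(6) + (13)*(-4) = -4
  (XY)[0][2] = (3)*(11) + (11)*(-1) + (13)*(2) = 48
  (XY)[1][0] = (-4)*(-3) + (-15)*(-8) + (5)*(5) = 157
  (XY)[1][1] = (-4)*(-6) + (-15)*(6) + (5)*(-4) = -86
  (XY)[1][2] = (-4)*(11) + (-15)*(-1) + (5)*(2) = -19
  (XY)[2][0] = (11)*(-3) + (-15)*(-8) + (1)*(5) = 92
  (XY)[2][1] = (11)*(-6) + (-15)*(6) + (1)*(-4) = -160
  (XY)[2][2] = (11)*(11) + (-15)*(-1) + (1)*(2) = 138
XY =
[      -32        -4        48 ]
[      157       -86       -19 ]
[       92      -160       138 ]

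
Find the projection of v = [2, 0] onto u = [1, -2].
[2/5, -4/5]

The projection of v onto u is proj_u(v) = ((v·u) / (u·u)) · u.
v·u = (2)*(1) + (0)*(-2) = 2.
u·u = (1)*(1) + (-2)*(-2) = 5.
coefficient = 2 / 5 = 2/5.
proj_u(v) = 2/5 · [1, -2] = [2/5, -4/5].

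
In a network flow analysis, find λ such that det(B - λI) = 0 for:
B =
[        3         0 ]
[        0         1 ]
λ = 1, 3

Solve det(B - λI) = 0. For a 2×2 matrix the characteristic equation is λ² - (trace)λ + det = 0.
trace(B) = a + d = 3 + 1 = 4.
det(B) = a*d - b*c = (3)*(1) - (0)*(0) = 3 - 0 = 3.
Characteristic equation: λ² - (4)λ + (3) = 0.
Discriminant = (4)² - 4*(3) = 16 - 12 = 4.
λ = (4 ± √4) / 2 = (4 ± 2) / 2 = 1, 3.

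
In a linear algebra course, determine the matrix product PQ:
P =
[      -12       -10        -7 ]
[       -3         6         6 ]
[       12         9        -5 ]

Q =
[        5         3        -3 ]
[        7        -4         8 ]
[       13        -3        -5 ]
PQ =
[     -221        25        -9 ]
[      105       -51        27 ]
[       58        15        61 ]

Matrix multiplication: (PQ)[i][j] = sum over k of P[i][k] * Q[k][j].
  (PQ)[0][0] = (-12)*(5) + (-10)*(7) + (-7)*(13) = -221
  (PQ)[0][1] = (-12)*(3) + (-10)*(-4) + (-7)*(-3) = 25
  (PQ)[0][2] = (-12)*(-3) + (-10)*(8) + (-7)*(-5) = -9
  (PQ)[1][0] = (-3)*(5) + (6)*(7) + (6)*(13) = 105
  (PQ)[1][1] = (-3)*(3) + (6)*(-4) + (6)*(-3) = -51
  (PQ)[1][2] = (-3)*(-3) + (6)*(8) + (6)*(-5) = 27
  (PQ)[2][0] = (12)*(5) + (9)*(7) + (-5)*(13) = 58
  (PQ)[2][1] = (12)*(3) + (9)*(-4) + (-5)*(-3) = 15
  (PQ)[2][2] = (12)*(-3) + (9)*(8) + (-5)*(-5) = 61
PQ =
[     -221        25        -9 ]
[      105       -51        27 ]
[       58        15        61 ]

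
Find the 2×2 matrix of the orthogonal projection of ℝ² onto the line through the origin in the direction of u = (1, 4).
[[1/17, 4/17], [4/17, 16/17]]

The orthogonal projection onto the line spanned by a nonzero vector u = (a, b) has matrix P = (u uᵀ) / (uᵀ u) = (1/(a² + b²)) · [[a², ab], [ab, b²]].
Here u = (1, 4), so a² + b² = 1 + 16 = 17.
P = (1/17) · [[1, 4], [4, 16]] = [[1/17, 4/17], [4/17, 16/17]].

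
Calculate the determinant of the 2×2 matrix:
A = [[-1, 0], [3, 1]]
-1

For A = [[a, b], [c, d]], det(A) = a*d - b*c.
det(A) = (-1)*(1) - (0)*(3) = -1 - 0 = -1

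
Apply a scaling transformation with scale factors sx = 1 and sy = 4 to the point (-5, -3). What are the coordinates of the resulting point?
(-5, -12)

Scaling matrix:
[[1, 0], [0, 4]]
Result: (-5 × 1, -3 × 4) = (-5, -12)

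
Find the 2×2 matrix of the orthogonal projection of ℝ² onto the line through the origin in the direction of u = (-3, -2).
[[9/13, 6/13], [6/13, 4/13]]

The orthogonal projection onto the line spanned by a nonzero vector u = (a, b) has matrix P = (u uᵀ) / (uᵀ u) = (1/(a² + b²)) · [[a², ab], [ab, b²]].
Here u = (-3, -2), so a² + b² = 9 + 4 = 13.
P = (1/13) · [[9, 6], [6, 4]] = [[9/13, 6/13], [6/13, 4/13]].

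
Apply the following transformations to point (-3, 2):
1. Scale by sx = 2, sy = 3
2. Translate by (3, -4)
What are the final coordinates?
(-3, 2)

Step 1: Scale (-3, 2) by (sx, sy) = (2, 3) → (-6, 6)
Step 2: Translate by (3, -4) → (-3, 2)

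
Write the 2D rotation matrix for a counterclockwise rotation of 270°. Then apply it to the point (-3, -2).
R = [[0, 1], [-1, 0]]; R·(-3, -2) = (-2, 3)

Rotation matrix formula: R(θ) = [[cos θ, -sin θ], [sin θ, cos θ]]
For θ = 270°:
cos(270°) = 0
sin(270°) = -1
R = [[0, 1], [-1, 0]]
Apply to (-3, -2): [0·-3 + (1)·-2, -1·-3 + 0·-2] = (-2, 3)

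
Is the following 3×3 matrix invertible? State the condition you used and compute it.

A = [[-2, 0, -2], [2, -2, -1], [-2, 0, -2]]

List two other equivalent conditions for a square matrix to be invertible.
No, not invertible; det(A) = 0 (two rows are equal, so the rows are linearly dependent). Equivalent conditions (failing for this A): rank(A) < 3; Ax = 0 has non-trivial solutions; 0 is an eigenvalue; the columns are linearly dependent.

To check invertibility, compute det(A).
In this matrix, row 0 and the last row are identical, so one row is a scalar multiple of another and the rows are linearly dependent.
A matrix with linearly dependent rows has det = 0 and is not invertible.
Equivalent failed conditions:
- rank(A) < 3.
- Ax = 0 has non-trivial solutions.
- 0 is an eigenvalue.
- The columns are linearly dependent.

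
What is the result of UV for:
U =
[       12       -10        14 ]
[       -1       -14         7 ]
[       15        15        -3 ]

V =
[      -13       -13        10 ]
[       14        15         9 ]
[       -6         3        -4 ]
UV =
[     -380      -264       -26 ]
[     -225      -176      -164 ]
[       33        21       297 ]

Matrix multiplication: (UV)[i][j] = sum over k of U[i][k] * V[k][j].
  (UV)[0][0] = (12)*(-13) + (-10)*(14) + (14)*(-6) = -380
  (UV)[0][1] = (12)*(-13) + (-10)*(15) + (14)*(3) = -264
  (UV)[0][2] = (12)*(10) + (-10)*(9) + (14)*(-4) = -26
  (UV)[1][0] = (-1)*(-13) + (-14)*(14) + (7)*(-6) = -225
  (UV)[1][1] = (-1)*(-13) + (-14)*(15) + (7)*(3) = -176
  (UV)[1][2] = (-1)*(10) + (-14)*(9) + (7)*(-4) = -164
  (UV)[2][0] = (15)*(-13) + (15)*(14) + (-3)*(-6) = 33
  (UV)[2][1] = (15)*(-13) + (15)*(15) + (-3)*(3) = 21
  (UV)[2][2] = (15)*(10) + (15)*(9) + (-3)*(-4) = 297
UV =
[     -380      -264       -26 ]
[     -225      -176      -164 ]
[       33        21       297 ]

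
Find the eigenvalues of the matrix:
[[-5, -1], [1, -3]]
λ = -4 and λ = -4

Characteristic equation: det(A - λI) = 0
λ² - (trace)λ + (det) = 0
λ² - (-8)λ + (16) = 0
λ² + 8λ + 16 = 0
Solving: λ = -4, -4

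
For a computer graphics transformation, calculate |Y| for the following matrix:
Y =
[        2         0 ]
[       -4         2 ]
det(Y) = 4

For a 2×2 matrix [[a, b], [c, d]], det = a*d - b*c.
det(Y) = (2)*(2) - (0)*(-4) = 4 - 0 = 4.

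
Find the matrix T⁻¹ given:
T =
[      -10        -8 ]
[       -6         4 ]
det(T) = -88
T⁻¹ =
[    -1/22     -1/11 ]
[    -3/44      5/44 ]

For a 2×2 matrix T = [[a, b], [c, d]] with det(T) ≠ 0, T⁻¹ = (1/det(T)) * [[d, -b], [-c, a]].
det(T) = (-10)*(4) - (-8)*(-6) = -40 - 48 = -88.
T⁻¹ = (1/-88) * [[4, 8], [6, -10]].
Dividing each entry by -88 and reducing:
T⁻¹ =
[    -1/22     -1/11 ]
[    -3/44      5/44 ]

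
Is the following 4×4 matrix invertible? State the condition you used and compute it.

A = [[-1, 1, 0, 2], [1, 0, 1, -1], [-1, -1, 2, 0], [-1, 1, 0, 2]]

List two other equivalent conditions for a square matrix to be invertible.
No, not invertible; det(A) = 0 (two rows are equal, so the rows are linearly dependent). Equivalent conditions (failing for this A): rank(A) < 4; Ax = 0 has non-trivial solutions; 0 is an eigenvalue; the columns are linearly dependent.

To check invertibility, compute det(A).
In this matrix, row 0 and the last row are identical, so one row is a scalar multiple of another and the rows are linearly dependent.
A matrix with linearly dependent rows has det = 0 and is not invertible.
Equivalent failed conditions:
- rank(A) < 4.
- Ax = 0 has non-trivial solutions.
- 0 is an eigenvalue.
- The columns are linearly dependent.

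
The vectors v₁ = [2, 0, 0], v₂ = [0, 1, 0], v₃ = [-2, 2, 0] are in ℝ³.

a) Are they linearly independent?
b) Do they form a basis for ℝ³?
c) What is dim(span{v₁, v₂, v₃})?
Not independent, not a basis, dim(span) = 2

Check whether v₃ can be written as a linear combination of v₁ and v₂.
v₃ = (-1)·v₁ + (2)·v₂ = [-2, 2, 0], so the three vectors are linearly dependent.
Thus they do not form a basis for ℝ³, and dim(span{v₁, v₂, v₃}) = 2 (spanned by v₁ and v₂).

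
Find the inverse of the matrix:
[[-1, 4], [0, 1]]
[[-1, 4], [0, 1]]

For [[a,b],[c,d]], inverse = (1/det)·[[d,-b],[-c,a]]
det = -1·1 - 4·0 = -1
Inverse = (1/-1)·[[1, -4], [0, -1]]
        = [[-1, 4], [0, 1]]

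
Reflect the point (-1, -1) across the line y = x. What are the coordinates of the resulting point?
(-1, -1)

Reflection across line y = x: (-1, -1) → (-1, -1)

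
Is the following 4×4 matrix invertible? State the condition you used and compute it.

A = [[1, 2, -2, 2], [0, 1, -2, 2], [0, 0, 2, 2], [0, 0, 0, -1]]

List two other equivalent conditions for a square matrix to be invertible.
Yes, invertible; det(A) = -2 ≠ 0. Equivalent conditions: rank(A) = 4; Ax = 0 has only the trivial solution; 0 is not an eigenvalue; the columns of A are linearly independent.

To check invertibility, compute det(A).
The given matrix is triangular, so det(A) equals the product of its diagonal entries = -2 ≠ 0.
Since det(A) ≠ 0, A is invertible.
Equivalent conditions for a square matrix A to be invertible:
- rank(A) = 4 (full rank).
- The homogeneous system Ax = 0 has only the trivial solution x = 0.
- 0 is not an eigenvalue of A.
- The columns (equivalently rows) of A are linearly independent.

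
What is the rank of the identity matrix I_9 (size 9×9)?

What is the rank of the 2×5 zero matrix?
rank(I_9) = 9, rank(0) = 0

The identity I_9 has 9 columns that are the standard basis vectors e_1, …, e_9. These are linearly independent, so all 9 columns are pivots and rank(I_9) = 9.
The 2×5 zero matrix has every entry zero, so every row is the zero row and there are no pivots; rank(0) = 0.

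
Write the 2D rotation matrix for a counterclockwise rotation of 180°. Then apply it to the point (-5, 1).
R = [[-1, 0], [0, -1]]; R·(-5, 1) = (5, -1)

Rotation matrix formula: R(θ) = [[cos θ, -sin θ], [sin θ, cos θ]]
For θ = 180°:
cos(180°) = -1
sin(180°) = 0
R = [[-1, 0], [0, -1]]
Apply to (-5, 1): [-1·-5 + (0)·1, 0·-5 + -1·1] = (5, -1)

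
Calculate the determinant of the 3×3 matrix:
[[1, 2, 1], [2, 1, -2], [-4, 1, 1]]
21

Expansion along first row:
det = 1·det([[1,-2],[1,1]]) - 2·det([[2,-2],[-4,1]]) + 1·det([[2,1],[-4,1]])
    = 1·(1·1 - -2·1) - 2·(2·1 - -2·-4) + 1·(2·1 - 1·-4)
    = 1·3 - 2·-6 + 1·6
    = 3 + 12 + 6 = 21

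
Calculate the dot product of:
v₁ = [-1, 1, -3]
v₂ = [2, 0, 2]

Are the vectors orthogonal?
-8, No

The dot product is the sum of products of corresponding components.
v₁·v₂ = (-1)*(2) + (1)*(0) + (-3)*(2) = -2 + 0 - 6 = -8.
Two vectors are orthogonal iff their dot product is 0; here the dot product is -8, so the vectors are not orthogonal.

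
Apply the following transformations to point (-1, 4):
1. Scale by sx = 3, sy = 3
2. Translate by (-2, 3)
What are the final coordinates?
(-5, 15)

Step 1: Scale (-1, 4) by (sx, sy) = (3, 3) → (-3, 12)
Step 2: Translate by (-2, 3) → (-5, 15)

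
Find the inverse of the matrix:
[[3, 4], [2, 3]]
[[3, -4], [-2, 3]]

For [[a,b],[c,d]], inverse = (1/det)·[[d,-b],[-c,a]]
det = 3·3 - 4·2 = 1
Inverse = (1/1)·[[3, -4], [-2, 3]]
        = [[3, -4], [-2, 3]]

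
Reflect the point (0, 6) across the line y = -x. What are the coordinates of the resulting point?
(-6, 0)

Reflection across line y = -x: (0, 6) → (-6, 0)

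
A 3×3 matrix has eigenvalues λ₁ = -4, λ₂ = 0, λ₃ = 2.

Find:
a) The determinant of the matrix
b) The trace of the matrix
det = 0, trace = -2

Two standard eigenvalue identities:
- det(A) equals the product of the eigenvalues (counted with multiplicity).
- trace(A) equals the sum of the eigenvalues.
det(A) = (-4)*(0)*(2) = 0.
trace(A) = -4 + 0 + 2 = -2.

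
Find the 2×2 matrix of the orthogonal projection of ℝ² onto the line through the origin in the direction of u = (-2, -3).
[[4/13, 6/13], [6/13, 9/13]]

The orthogonal projection onto the line spanned by a nonzero vector u = (a, b) has matrix P = (u uᵀ) / (uᵀ u) = (1/(a² + b²)) · [[a², ab], [ab, b²]].
Here u = (-2, -3), so a² + b² = 4 + 9 = 13.
P = (1/13) · [[4, 6], [6, 9]] = [[4/13, 6/13], [6/13, 9/13]].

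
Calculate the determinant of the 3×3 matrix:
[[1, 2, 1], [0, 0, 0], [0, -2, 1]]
0

Expansion along first row:
det = 1·det([[0,0],[-2,1]]) - 2·det([[0,0],[0,1]]) + 1·det([[0,0],[0,-2]])
    = 1·(0·1 - 0·-2) - 2·(0·1 - 0·0) + 1·(0·-2 - 0·0)
    = 1·0 - 2·0 + 1·0
    = 0 + 0 + 0 = 0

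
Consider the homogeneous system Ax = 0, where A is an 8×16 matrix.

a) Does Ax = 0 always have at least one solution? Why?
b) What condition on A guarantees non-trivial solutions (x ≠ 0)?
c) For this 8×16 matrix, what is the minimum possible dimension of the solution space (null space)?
a) Yes, x = 0 is always a solution. b) When A has linearly dependent columns (rank < n). c) Minimum nullity = 8.

a) x = 0 satisfies A·0 = 0, so the zero vector is always a solution.
b) Non-trivial solutions exist iff the columns of A are linearly dependent, equivalently rank(A) < n (the number of columns).
c) By rank-nullity, rank(A) + nullity(A) = n = 16. Since A has only 8 rows, rank(A) ≤ 8, so nullity(A) ≥ 16 - 8 = 8.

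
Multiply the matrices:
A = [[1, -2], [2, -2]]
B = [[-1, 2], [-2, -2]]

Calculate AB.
[[3, 6], [2, 8]]

Each entry (i,j) of AB = sum over k of A[i][k]*B[k][j].
(AB)[0][0] = (1)*(-1) + (-2)*(-2) = 3
(AB)[0][1] = (1)*(2) + (-2)*(-2) = 6
(AB)[1][0] = (2)*(-1) + (-2)*(-2) = 2
(AB)[1][1] = (2)*(2) + (-2)*(-2) = 8
AB = [[3, 6], [2, 8]]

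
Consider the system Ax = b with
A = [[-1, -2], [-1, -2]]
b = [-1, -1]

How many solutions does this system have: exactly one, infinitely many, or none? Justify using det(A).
Infinitely many solutions

det(A) = (-1)*(-2) - (-2)*(-1) = 0, so A is singular (column 2 is 2 times column 1).
b = [-1, -1] = 1 * column 1 of A, so b lies in the column space of A.
A singular matrix whose right-hand side is in its column space gives a 1-parameter family of solutions — infinitely many.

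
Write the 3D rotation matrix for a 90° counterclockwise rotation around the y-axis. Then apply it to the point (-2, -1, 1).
R = [[0, 0, 1], [0, 1, 0], [-1, 0, 0]]; R·(-2, -1, 1) = (1, -1, 2)

Rotation matrix for 90° around y-axis:
cos(90°) = 0, sin(90°) = 1
R = [[0, 0, 1], [0, 1, 0], [-1, 0, 0]]
Apply to (-2, -1, 1): R·[-2, -1, 1]ᵀ = (1, -1, 2)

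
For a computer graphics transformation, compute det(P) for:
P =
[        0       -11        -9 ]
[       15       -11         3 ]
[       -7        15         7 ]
det(P) = 54

Expand along row 0 (cofactor expansion): det(P) = a*(e*i - f*h) - b*(d*i - f*g) + c*(d*h - e*g), where the 3×3 is [[a, b, c], [d, e, f], [g, h, i]].
Minor M_00 = (-11)*(7) - (3)*(15) = -77 - 45 = -122.
Minor M_01 = (15)*(7) - (3)*(-7) = 105 + 21 = 126.
Minor M_02 = (15)*(15) - (-11)*(-7) = 225 - 77 = 148.
det(P) = (0)*(-122) - (-11)*(126) + (-9)*(148) = 0 + 1386 - 1332 = 54.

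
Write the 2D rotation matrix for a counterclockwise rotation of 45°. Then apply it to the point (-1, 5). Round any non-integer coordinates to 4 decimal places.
R = [[√2/2, -√2/2], [√2/2, √2/2]]; R·(-1, 5) = (-4.2426, 2.8284)

Rotation matrix formula: R(θ) = [[cos θ, -sin θ], [sin θ, cos θ]]
For θ = 45°:
cos(45°) = √2/2
sin(45°) = √2/2
R = [[√2/2, -√2/2], [√2/2, √2/2]]
Apply to (-1, 5): [√2/2·-1 + (-√2/2)·5, √2/2·-1 + √2/2·5] = (-4.2426, 2.8284)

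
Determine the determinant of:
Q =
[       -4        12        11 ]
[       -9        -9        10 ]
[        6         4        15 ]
det(Q) = 3238

Expand along row 0 (cofactor expansion): det(Q) = a*(e*i - f*h) - b*(d*i - f*g) + c*(d*h - e*g), where the 3×3 is [[a, b, c], [d, e, f], [g, h, i]].
Minor M_00 = (-9)*(15) - (10)*(4) = -135 - 40 = -175.
Minor M_01 = (-9)*(15) - (10)*(6) = -135 - 60 = -195.
Minor M_02 = (-9)*(4) - (-9)*(6) = -36 + 54 = 18.
det(Q) = (-4)*(-175) - (12)*(-195) + (11)*(18) = 700 + 2340 + 198 = 3238.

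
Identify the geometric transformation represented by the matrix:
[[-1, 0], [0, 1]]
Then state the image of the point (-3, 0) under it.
reflection across the y-axis; image of (-3, 0) is (3, 0)

This is a symmetric orthogonal matrix with determinant -1, which characterizes a reflection in ℝ².
The matrix [[-1, 0], [0, 1]] represents: reflection across the y-axis.
Applying it to (-3, 0): [-1·-3 + 0·0, 0·-3 + 1·0] = (3, 0).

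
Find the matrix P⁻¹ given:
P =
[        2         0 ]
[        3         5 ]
det(P) = 10
P⁻¹ =
[      1/2         0 ]
[    -3/10       1/5 ]

For a 2×2 matrix P = [[a, b], [c, d]] with det(P) ≠ 0, P⁻¹ = (1/det(P)) * [[d, -b], [-c, a]].
det(P) = (2)*(5) - (0)*(3) = 10 - 0 = 10.
P⁻¹ = (1/10) * [[5, 0], [-3, 2]].
Dividing each entry by 10 and reducing:
P⁻¹ =
[      1/2         0 ]
[    -3/10       1/5 ]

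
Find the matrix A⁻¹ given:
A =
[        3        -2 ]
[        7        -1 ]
det(A) = 11
A⁻¹ =
[    -1/11      2/11 ]
[    -7/11      3/11 ]

For a 2×2 matrix A = [[a, b], [c, d]] with det(A) ≠ 0, A⁻¹ = (1/det(A)) * [[d, -b], [-c, a]].
det(A) = (3)*(-1) - (-2)*(7) = -3 + 14 = 11.
A⁻¹ = (1/11) * [[-1, 2], [-7, 3]].
Dividing each entry by 11 and reducing:
A⁻¹ =
[    -1/11      2/11 ]
[    -7/11      3/11 ]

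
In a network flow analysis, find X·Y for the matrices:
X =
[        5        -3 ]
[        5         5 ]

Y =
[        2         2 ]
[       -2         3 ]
XY =
[       16         1 ]
[        0        25 ]

Matrix multiplication: (XY)[i][j] = sum over k of X[i][k] * Y[k][j].
  (XY)[0][0] = (5)*(2) + (-3)*(-2) = 16
  (XY)[0][1] = (5)*(2) + (-3)*(3) = 1
  (XY)[1][0] = (5)*(2) + (5)*(-2) = 0
  (XY)[1][1] = (5)*(2) + (5)*(3) = 25
XY =
[       16         1 ]
[        0        25 ]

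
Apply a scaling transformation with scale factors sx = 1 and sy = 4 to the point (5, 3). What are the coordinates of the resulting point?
(5, 12)

Scaling matrix:
[[1, 0], [0, 4]]
Result: (5 × 1, 3 × 4) = (5, 12)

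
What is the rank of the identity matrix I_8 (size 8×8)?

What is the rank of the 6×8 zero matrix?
rank(I_8) = 8, rank(0) = 0

The identity I_8 has 8 columns that are the standard basis vectors e_1, …, e_8. These are linearly independent, so all 8 columns are pivots and rank(I_8) = 8.
The 6×8 zero matrix has every entry zero, so every row is the zero row and there are no pivots; rank(0) = 0.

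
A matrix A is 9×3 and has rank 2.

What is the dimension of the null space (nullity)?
1

The rank-nullity theorem for an m×n matrix states:
rank(A) + nullity(A) = n (the number of columns).
Here n = 3 and rank(A) = 2, so nullity(A) = 3 - 2 = 1.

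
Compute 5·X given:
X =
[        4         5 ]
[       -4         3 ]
5X =
[       20        25 ]
[      -20        15 ]

Scalar multiplication is elementwise: (5X)[i][j] = 5 * X[i][j].
  (5X)[0][0] = 5 * (4) = 20
  (5X)[0][1] = 5 * (5) = 25
  (5X)[1][0] = 5 * (-4) = -20
  (5X)[1][1] = 5 * (3) = 15
5X =
[       20        25 ]
[      -20        15 ]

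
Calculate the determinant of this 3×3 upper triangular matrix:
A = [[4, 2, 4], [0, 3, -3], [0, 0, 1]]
12

The determinant of a triangular matrix is the product of its diagonal entries (the off-diagonal entries above the diagonal do not affect it).
det(A) = (4) * (3) * (1) = 12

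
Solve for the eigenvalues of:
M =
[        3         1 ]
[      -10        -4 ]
λ = -2, 1

Solve det(M - λI) = 0. For a 2×2 matrix the characteristic equation is λ² - (trace)λ + det = 0.
trace(M) = a + d = 3 - 4 = -1.
det(M) = a*d - b*c = (3)*(-4) - (1)*(-10) = -12 + 10 = -2.
Characteristic equation: λ² - (-1)λ + (-2) = 0.
Discriminant = (-1)² - 4*(-2) = 1 + 8 = 9.
λ = (-1 ± √9) / 2 = (-1 ± 3) / 2 = -2, 1.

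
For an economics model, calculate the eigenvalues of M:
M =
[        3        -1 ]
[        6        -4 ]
λ = -3, 2

Solve det(M - λI) = 0. For a 2×2 matrix the characteristic equation is λ² - (trace)λ + det = 0.
trace(M) = a + d = 3 - 4 = -1.
det(M) = a*d - b*c = (3)*(-4) - (-1)*(6) = -12 + 6 = -6.
Characteristic equation: λ² - (-1)λ + (-6) = 0.
Discriminant = (-1)² - 4*(-6) = 1 + 24 = 25.
λ = (-1 ± √25) / 2 = (-1 ± 5) / 2 = -3, 2.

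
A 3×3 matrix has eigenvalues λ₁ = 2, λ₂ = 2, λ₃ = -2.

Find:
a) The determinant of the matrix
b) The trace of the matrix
det = -8, trace = 2

Two standard eigenvalue identities:
- det(A) equals the product of the eigenvalues (counted with multiplicity).
- trace(A) equals the sum of the eigenvalues.
det(A) = (2)*(2)*(-2) = -8.
trace(A) = 2 + 2 - 2 = 2.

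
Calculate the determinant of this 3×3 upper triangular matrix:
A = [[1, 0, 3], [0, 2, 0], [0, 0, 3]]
6

The determinant of a triangular matrix is the product of its diagonal entries (the off-diagonal entries above the diagonal do not affect it).
det(A) = (1) * (2) * (3) = 6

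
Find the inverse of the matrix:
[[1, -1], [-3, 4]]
[[4, 1], [3, 1]]

For [[a,b],[c,d]], inverse = (1/det)·[[d,-b],[-c,a]]
det = 1·4 - -1·-3 = 1
Inverse = (1/1)·[[4, 1], [3, 1]]
        = [[4, 1], [3, 1]]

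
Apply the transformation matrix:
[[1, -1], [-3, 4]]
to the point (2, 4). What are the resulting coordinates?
(-2, 10)

Matrix multiplication:
[[1, -1], [-3, 4]] × [2, 4]ᵀ
= [1×2 + -1×4, -3×2 + 4×4]ᵀ
= [-2.0000, 10.0000]ᵀ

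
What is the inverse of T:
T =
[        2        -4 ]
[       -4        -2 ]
det(T) = -20
T⁻¹ =
[     1/10      -1/5 ]
[     -1/5     -1/10 ]

For a 2×2 matrix T = [[a, b], [c, d]] with det(T) ≠ 0, T⁻¹ = (1/det(T)) * [[d, -b], [-c, a]].
det(T) = (2)*(-2) - (-4)*(-4) = -4 - 16 = -20.
T⁻¹ = (1/-20) * [[-2, 4], [4, 2]].
Dividing each entry by -20 and reducing:
T⁻¹ =
[     1/10      -1/5 ]
[     -1/5     -1/10 ]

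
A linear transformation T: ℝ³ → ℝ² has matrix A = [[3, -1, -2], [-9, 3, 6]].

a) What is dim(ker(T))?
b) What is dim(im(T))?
dim(ker) = 2, dim(im) = 1

Observe that row 2 = -3 × row 1 (so the rows are linearly dependent).
Thus rank(A) = 1 (only one linearly independent row).
dim(im(T)) = rank(A) = 1.
By the rank-nullity theorem applied to T: ℝ³ → ℝ², rank(A) + nullity(A) = 3 (the domain dimension), so dim(ker(T)) = 3 - 1 = 2.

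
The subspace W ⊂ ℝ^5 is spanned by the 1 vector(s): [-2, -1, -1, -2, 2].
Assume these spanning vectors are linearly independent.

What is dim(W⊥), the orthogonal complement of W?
dim(W⊥) = 4

For any subspace W of ℝ^n, dim(W) + dim(W⊥) = n (the whole-space dimension).
Here the given 1 vectors are linearly independent, so dim(W) = 1.
Thus dim(W⊥) = n - dim(W) = 5 - 1 = 4.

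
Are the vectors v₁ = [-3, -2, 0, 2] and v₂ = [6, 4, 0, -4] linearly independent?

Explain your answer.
No, linearly dependent (v₂ = -2·v₁)

Check whether there is a scalar k with v₂ = k·v₁.
Comparing components, k = -2 satisfies -2·[-3, -2, 0, 2] = [6, 4, 0, -4].
Since v₂ is a scalar multiple of v₁, the two vectors are linearly dependent.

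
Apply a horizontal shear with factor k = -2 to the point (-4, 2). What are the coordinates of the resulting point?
(-8, 2)

Shear matrix for horizontal shear with factor k = -2:
[[1, -2], [0, 1]]
Result: (-4, 2) → (-8, 2)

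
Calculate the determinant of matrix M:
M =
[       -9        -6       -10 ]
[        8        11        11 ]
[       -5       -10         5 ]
det(M) = -665

Expand along row 0 (cofactor expansion): det(M) = a*(e*i - f*h) - b*(d*i - f*g) + c*(d*h - e*g), where the 3×3 is [[a, b, c], [d, e, f], [g, h, i]].
Minor M_00 = (11)*(5) - (11)*(-10) = 55 + 110 = 165.
Minor M_01 = (8)*(5) - (11)*(-5) = 40 + 55 = 95.
Minor M_02 = (8)*(-10) - (11)*(-5) = -80 + 55 = -25.
det(M) = (-9)*(165) - (-6)*(95) + (-10)*(-25) = -1485 + 570 + 250 = -665.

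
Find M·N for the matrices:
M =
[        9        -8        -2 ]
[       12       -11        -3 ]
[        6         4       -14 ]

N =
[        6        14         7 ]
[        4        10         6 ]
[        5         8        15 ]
MN =
[       12        30       -15 ]
[       13        34       -27 ]
[      -18        12      -144 ]

Matrix multiplication: (MN)[i][j] = sum over k of M[i][k] * N[k][j].
  (MN)[0][0] = (9)*(6) + (-8)*(4) + (-2)*(5) = 12
  (MN)[0][1] = (9)*(14) + (-8)*(10) + (-2)*(8) = 30
  (MN)[0][2] = (9)*(7) + (-8)*(6) + (-2)*(15) = -15
  (MN)[1][0] = (12)*(6) + (-11)*(4) + (-3)*(5) = 13
  (MN)[1][1] = (12)*(14) + (-11)*(10) + (-3)*(8) = 34
  (MN)[1][2] = (12)*(7) + (-11)*(6) + (-3)*(15) = -27
  (MN)[2][0] = (6)*(6) + (4)*(4) + (-14)*(5) = -18
  (MN)[2][1] = (6)*(14) + (4)*(10) + (-14)*(8) = 12
  (MN)[2][2] = (6)*(7) + (4)*(6) + (-14)*(15) = -144
MN =
[       12        30       -15 ]
[       13        34       -27 ]
[      -18        12      -144 ]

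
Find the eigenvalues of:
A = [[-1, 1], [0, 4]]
λ = -1, 4

Solve det(A - λI) = 0. For a 2×2 matrix this is λ² - (trace)λ + det = 0.
trace(A) = -1 + 4 = 3.
det(A) = (-1)*(4) - (1)*(0) = -4 - 0 = -4.
Characteristic equation: λ² - (3)λ + (-4) = 0.
Discriminant: (3)² - 4*(-4) = 9 + 16 = 25.
Roots: λ = (3 ± √25) / 2 = -1, 4.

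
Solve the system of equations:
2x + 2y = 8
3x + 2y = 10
x = 2, y = 2

Use elimination (row reduction):
Equation 1: 2x + 2y = 8.
Equation 2: 3x + 2y = 10.
Multiply Eq1 by 3 and Eq2 by 2: 6x + 6y = 24;  6x + 4y = 20.
Subtract: (-2)y = -4, so y = 2.
Back-substitute into Eq1: 2x + 2*(2) = 8, so x = 2.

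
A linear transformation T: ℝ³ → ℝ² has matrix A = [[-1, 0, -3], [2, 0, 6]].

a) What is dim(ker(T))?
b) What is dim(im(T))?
dim(ker) = 2, dim(im) = 1

Observe that row 2 = -2 × row 1 (so the rows are linearly dependent).
Thus rank(A) = 1 (only one linearly independent row).
dim(im(T)) = rank(A) = 1.
By the rank-nullity theorem applied to T: ℝ³ → ℝ², rank(A) + nullity(A) = 3 (the domain dimension), so dim(ker(T)) = 3 - 1 = 2.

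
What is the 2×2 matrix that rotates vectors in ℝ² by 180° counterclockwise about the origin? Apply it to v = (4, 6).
R = [[-1, 0], [0, -1]]; R·v = (-4, -6)

A counterclockwise rotation by angle θ in ℝ² has matrix R(θ) = [[cos θ, -sin θ], [sin θ, cos θ]].
For θ = 180°: cos θ = -1, sin θ = 0.
R(180°) = [[-1, 0], [0, -1]].
R·v = [-1·4 + (0)·6, 0·4 + -1·6] = (-4, -6).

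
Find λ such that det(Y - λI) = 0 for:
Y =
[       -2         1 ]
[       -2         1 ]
λ = -1, 0

Solve det(Y - λI) = 0. For a 2×2 matrix the characteristic equation is λ² - (trace)λ + det = 0.
trace(Y) = a + d = -2 + 1 = -1.
det(Y) = a*d - b*c = (-2)*(1) - (1)*(-2) = -2 + 2 = 0.
Characteristic equation: λ² - (-1)λ + (0) = 0.
Discriminant = (-1)² - 4*(0) = 1 - 0 = 1.
λ = (-1 ± √1) / 2 = (-1 ± 1) / 2 = -1, 0.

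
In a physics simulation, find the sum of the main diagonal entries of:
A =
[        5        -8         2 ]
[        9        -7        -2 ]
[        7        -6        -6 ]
tr(A) = 5 - 7 - 6 = -8

The trace of a square matrix is the sum of its diagonal entries.
Diagonal entries of A: A[0][0] = 5, A[1][1] = -7, A[2][2] = -6.
tr(A) = 5 - 7 - 6 = -8.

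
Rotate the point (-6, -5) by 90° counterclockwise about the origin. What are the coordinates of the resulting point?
(5, -6)

Rotation matrix R(θ) = [[cos θ, -sin θ], [sin θ, cos θ]]; for θ = 90°:
R = [[0, -1], [1, 0]]
Result: R × [-6, -5]ᵀ = [0·-6 + (-1)·-5, 1·-6 + (0)·-5]ᵀ = (5, -6)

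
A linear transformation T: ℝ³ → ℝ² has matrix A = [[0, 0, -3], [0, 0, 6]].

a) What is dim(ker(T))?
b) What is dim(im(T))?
dim(ker) = 2, dim(im) = 1

Observe that row 2 = -2 × row 1 (so the rows are linearly dependent).
Thus rank(A) = 1 (only one linearly independent row).
dim(im(T)) = rank(A) = 1.
By the rank-nullity theorem applied to T: ℝ³ → ℝ², rank(A) + nullity(A) = 3 (the domain dimension), so dim(ker(T)) = 3 - 1 = 2.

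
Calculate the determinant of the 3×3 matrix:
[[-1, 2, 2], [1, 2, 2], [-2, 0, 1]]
-4

Expansion along first row:
det = -1·det([[2,2],[0,1]]) - 2·det([[1,2],[-2,1]]) + 2·det([[1,2],[-2,0]])
    = -1·(2·1 - 2·0) - 2·(1·1 - 2·-2) + 2·(1·0 - 2·-2)
    = -1·2 - 2·5 + 2·4
    = -2 + -10 + 8 = -4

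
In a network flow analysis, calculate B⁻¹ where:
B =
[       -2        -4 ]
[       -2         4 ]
det(B) = -16
B⁻¹ =
[     -1/4      -1/4 ]
[     -1/8       1/8 ]

For a 2×2 matrix B = [[a, b], [c, d]] with det(B) ≠ 0, B⁻¹ = (1/det(B)) * [[d, -b], [-c, a]].
det(B) = (-2)*(4) - (-4)*(-2) = -8 - 8 = -16.
B⁻¹ = (1/-16) * [[4, 4], [2, -2]].
Dividing each entry by -16 and reducing:
B⁻¹ =
[     -1/4      -1/4 ]
[     -1/8       1/8 ]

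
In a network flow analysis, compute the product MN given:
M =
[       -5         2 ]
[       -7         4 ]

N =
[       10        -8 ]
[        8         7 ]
MN =
[      -34        54 ]
[      -38        84 ]

Matrix multiplication: (MN)[i][j] = sum over k of M[i][k] * N[k][j].
  (MN)[0][0] = (-5)*(10) + (2)*(8) = -34
  (MN)[0][1] = (-5)*(-8) + (2)*(7) = 54
  (MN)[1][0] = (-7)*(10) + (4)*(8) = -38
  (MN)[1][1] = (-7)*(-8) + (4)*(7) = 84
MN =
[      -34        54 ]
[      -38        84 ]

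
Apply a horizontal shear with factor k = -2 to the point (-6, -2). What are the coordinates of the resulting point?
(-2, -2)

Shear matrix for horizontal shear with factor k = -2:
[[1, -2], [0, 1]]
Result: (-6, -2) → (-2, -2)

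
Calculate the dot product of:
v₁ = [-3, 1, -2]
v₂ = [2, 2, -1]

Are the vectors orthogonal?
-2, No

The dot product is the sum of products of corresponding components.
v₁·v₂ = (-3)*(2) + (1)*(2) + (-2)*(-1) = -6 + 2 + 2 = -2.
Two vectors are orthogonal iff their dot product is 0; here the dot product is -2, so the vectors are not orthogonal.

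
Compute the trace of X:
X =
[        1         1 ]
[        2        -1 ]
tr(X) = 1 - 1 = 0

The trace of a square matrix is the sum of its diagonal entries.
Diagonal entries of X: X[0][0] = 1, X[1][1] = -1.
tr(X) = 1 - 1 = 0.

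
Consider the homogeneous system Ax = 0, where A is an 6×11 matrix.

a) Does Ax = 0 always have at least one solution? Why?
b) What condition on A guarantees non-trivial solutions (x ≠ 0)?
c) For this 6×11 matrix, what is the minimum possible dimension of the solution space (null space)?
a) Yes, x = 0 is always a solution. b) When A has linearly dependent columns (rank < n). c) Minimum nullity = 5.

a) x = 0 satisfies A·0 = 0, so the zero vector is always a solution.
b) Non-trivial solutions exist iff the columns of A are linearly dependent, equivalently rank(A) < n (the number of columns).
c) By rank-nullity, rank(A) + nullity(A) = n = 11. Since A has only 6 rows, rank(A) ≤ 6, so nullity(A) ≥ 11 - 6 = 5.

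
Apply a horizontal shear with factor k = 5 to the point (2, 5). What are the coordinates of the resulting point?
(27, 5)

Shear matrix for horizontal shear with factor k = 5:
[[1, 5], [0, 1]]
Result: (2, 5) → (27, 5)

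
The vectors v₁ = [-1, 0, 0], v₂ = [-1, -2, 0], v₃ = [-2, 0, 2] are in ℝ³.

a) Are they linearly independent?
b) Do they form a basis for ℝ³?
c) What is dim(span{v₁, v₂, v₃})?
Yes independent, yes basis, dim = 3

Stack v₁, v₂, v₃ as rows of a 3×3 matrix.
[[-1, 0, 0]; [-1, -2, 0]; [-2, 0, 2]] is already lower triangular with nonzero diagonal entries (-1, -2, 2), so its determinant is the product of the diagonal entries, det = (-1)·(-2)·(2) = 4 ≠ 0, and the rows are linearly independent.
Three linearly independent vectors in ℝ³ form a basis for ℝ³, so dim(span{v₁,v₂,v₃}) = 3.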